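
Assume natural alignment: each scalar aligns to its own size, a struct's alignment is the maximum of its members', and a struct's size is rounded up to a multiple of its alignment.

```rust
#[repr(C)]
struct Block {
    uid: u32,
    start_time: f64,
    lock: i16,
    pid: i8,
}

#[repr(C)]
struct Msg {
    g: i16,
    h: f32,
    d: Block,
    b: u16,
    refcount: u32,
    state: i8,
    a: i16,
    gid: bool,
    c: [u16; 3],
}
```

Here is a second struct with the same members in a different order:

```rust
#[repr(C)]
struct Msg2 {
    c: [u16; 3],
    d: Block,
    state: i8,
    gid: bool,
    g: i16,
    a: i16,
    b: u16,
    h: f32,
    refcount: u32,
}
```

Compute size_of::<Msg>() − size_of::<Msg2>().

Block: 0..4  uid  (4B, 4-aligned); 4..8  -- padding (4B); 8..16  start_time  (8B, 8-aligned); 16..18  lock  (2B, 2-aligned); 18..19  pid  (1B, 1-aligned); 19..24  -- tail padding (5B); sizeof = 24, alignof = 8
0..2  g  (2B, 2-aligned)
2..4  -- padding (2B)
4..8  h  (4B, 4-aligned)
8..32  d  (24B, 8-aligned)
32..34  b  (2B, 2-aligned)
34..36  -- padding (2B)
36..40  refcount  (4B, 4-aligned)
40..41  state  (1B, 1-aligned)
41..42  -- padding (1B)
42..44  a  (2B, 2-aligned)
44..45  gid  (1B, 1-aligned)
45..46  -- padding (1B)
46..52  c  (6B, 2-aligned)
52..56  -- tail padding (4B)
sizeof = 56, alignof = 8
— Msg2 —
0..6  c  (6B, 2-aligned)
6..8  -- padding (2B)
8..32  d  (24B, 8-aligned)
32..33  state  (1B, 1-aligned)
33..34  gid  (1B, 1-aligned)
34..36  g  (2B, 2-aligned)
36..38  a  (2B, 2-aligned)
38..40  b  (2B, 2-aligned)
40..44  h  (4B, 4-aligned)
44..48  refcount  (4B, 4-aligned)
sizeof = 48, alignof = 8
56 − 48 = 8

8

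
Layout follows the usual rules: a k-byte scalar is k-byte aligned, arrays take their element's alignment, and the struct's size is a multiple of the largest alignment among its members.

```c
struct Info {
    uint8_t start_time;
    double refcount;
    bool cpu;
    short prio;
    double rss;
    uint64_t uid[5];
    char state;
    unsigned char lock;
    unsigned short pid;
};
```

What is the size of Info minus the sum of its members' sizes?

@0: start_time [1B, align 1] → 1
+7 pad (align 8)
@8: refcount [8B, align 8] → 16
@16: cpu [1B, align 1] → 17
+1 pad (align 2)
@18: prio [2B, align 2] → 20
+4 pad (align 8)
@24: rss [8B, align 8] → 32
@32: uid [40B, align 8] → 72
@72: state [1B, align 1] → 73
@73: lock [1B, align 1] → 74
@74: pid [2B, align 2] → 76
+4 tail pad (align 8)
size 80, align 8
data bytes 64, size 80 → padding 16

16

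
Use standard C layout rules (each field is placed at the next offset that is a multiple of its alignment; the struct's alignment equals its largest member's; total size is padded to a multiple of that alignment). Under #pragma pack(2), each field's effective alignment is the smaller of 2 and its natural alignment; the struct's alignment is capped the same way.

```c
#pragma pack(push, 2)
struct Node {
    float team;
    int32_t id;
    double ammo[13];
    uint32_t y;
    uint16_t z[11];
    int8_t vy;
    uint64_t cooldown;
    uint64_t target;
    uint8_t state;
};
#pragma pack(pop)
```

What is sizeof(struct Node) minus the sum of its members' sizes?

2

0..4  team  (4B, 2-aligned)
4..8  id  (4B, 2-aligned)
8..112  ammo  (104B, 2-aligned)
112..116  y  (4B, 2-aligned)
116..138  z  (22B, 2-aligned)
138..139  vy  (1B, 1-aligned)
139..140  -- padding (1B)
140..148  cooldown  (8B, 2-aligned)
148..156  target  (8B, 2-aligned)
156..157  state  (1B, 1-aligned)
157..158  -- tail padding (1B)
sizeof = 158, alignof = 2
data bytes 156, size 158 → padding 2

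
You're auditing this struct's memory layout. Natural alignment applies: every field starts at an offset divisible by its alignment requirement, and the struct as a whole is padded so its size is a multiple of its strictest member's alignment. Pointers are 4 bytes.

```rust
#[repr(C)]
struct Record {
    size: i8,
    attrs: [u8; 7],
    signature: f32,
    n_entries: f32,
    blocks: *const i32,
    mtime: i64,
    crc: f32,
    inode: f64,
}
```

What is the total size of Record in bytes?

48 bytes

@0: size [1B, align 1] → 1
@1: attrs [7B, align 1] → 8
@8: signature [4B, align 4] → 12
@12: n_entries [4B, align 4] → 16
@16: blocks [4B, align 4] → 20
+4 pad (align 8)
@24: mtime [8B, align 8] → 32
@32: crc [4B, align 4] → 36
+4 pad (align 8)
@40: inode [8B, align 8] → 48
size 48, align 8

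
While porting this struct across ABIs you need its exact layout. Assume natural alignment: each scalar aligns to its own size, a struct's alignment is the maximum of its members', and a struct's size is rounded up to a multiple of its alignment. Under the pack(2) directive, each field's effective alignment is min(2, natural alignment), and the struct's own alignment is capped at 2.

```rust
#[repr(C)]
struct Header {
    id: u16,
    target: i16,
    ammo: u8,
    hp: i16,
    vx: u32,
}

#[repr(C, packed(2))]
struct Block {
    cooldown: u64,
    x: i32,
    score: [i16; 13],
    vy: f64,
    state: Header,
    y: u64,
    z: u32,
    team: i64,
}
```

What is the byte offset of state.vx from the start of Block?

54

Header: @0: id [2B, align 2] → 2; @2: target [2B, align 2] → 4; @4: ammo [1B, align 1] → 5; +1 pad (align 2); @6: hp [2B, align 2] → 8; @8: vx [4B, align 4] → 12; size 12, align 4
@0: cooldown [8B, align 2] → 8
@8: x [4B, align 2] → 12
@12: score [26B, align 2] → 38
@38: vy [8B, align 2] → 46
@46: state [12B, align 2] → 58
within Header: vx at 8
46 + 8 = 54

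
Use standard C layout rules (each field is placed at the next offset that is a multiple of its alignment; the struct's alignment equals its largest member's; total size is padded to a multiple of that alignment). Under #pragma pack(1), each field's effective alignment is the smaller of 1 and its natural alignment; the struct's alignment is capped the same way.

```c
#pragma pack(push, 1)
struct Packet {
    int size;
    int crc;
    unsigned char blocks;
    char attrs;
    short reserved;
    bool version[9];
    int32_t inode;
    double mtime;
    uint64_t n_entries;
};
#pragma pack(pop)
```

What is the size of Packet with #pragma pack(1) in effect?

size at 0 (size 4, align 1) → ends 4
crc at 4 (size 4, align 1) → ends 8
blocks at 8 (size 1, align 1) → ends 9
attrs at 9 (size 1, align 1) → ends 10
reserved at 10 (size 2, align 1) → ends 12
version at 12 (size 9, align 1) → ends 21
inode at 21 (size 4, align 1) → ends 25
mtime at 25 (size 8, align 1) → ends 33
n_entries at 33 (size 8, align 1) → ends 41
total 41 bytes, alignment 1

41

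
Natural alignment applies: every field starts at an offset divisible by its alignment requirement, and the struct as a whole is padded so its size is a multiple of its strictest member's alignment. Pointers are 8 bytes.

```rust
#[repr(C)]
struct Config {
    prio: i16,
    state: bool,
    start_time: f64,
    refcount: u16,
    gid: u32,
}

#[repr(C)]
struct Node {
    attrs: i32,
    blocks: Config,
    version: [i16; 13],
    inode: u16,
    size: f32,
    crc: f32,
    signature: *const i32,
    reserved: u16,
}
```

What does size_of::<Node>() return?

Config: @0: prio [2B, align 2] → 2; @2: state [1B, align 1] → 3; +5 pad (align 8); @8: start_time [8B, align 8] → 16; @16: refcount [2B, align 2] → 18; +2 pad (align 4); @20: gid [4B, align 4] → 24; size 24, align 8
@0: attrs [4B, align 4] → 4
+4 pad (align 8)
@8: blocks [24B, align 8] → 32
@32: version [26B, align 2] → 58
@58: inode [2B, align 2] → 60
@60: size [4B, align 4] → 64
@64: crc [4B, align 4] → 68
+4 pad (align 8)
@72: signature [8B, align 8] → 80
@80: reserved [2B, align 2] → 82
+6 tail pad (align 8)
size 88, align 8

88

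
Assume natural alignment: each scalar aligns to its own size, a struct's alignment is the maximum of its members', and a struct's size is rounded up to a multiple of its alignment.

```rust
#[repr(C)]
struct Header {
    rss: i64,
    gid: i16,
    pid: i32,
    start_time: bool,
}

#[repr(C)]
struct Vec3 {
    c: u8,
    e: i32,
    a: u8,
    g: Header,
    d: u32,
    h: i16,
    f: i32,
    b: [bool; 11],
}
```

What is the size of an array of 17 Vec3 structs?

Header: 0..8  rss  (8B, 8-aligned); 8..10  gid  (2B, 2-aligned); 10..12  -- padding (2B); 12..16  pid  (4B, 4-aligned); 16..17  start_time  (1B, 1-aligned); 17..24  -- tail padding (7B); sizeof = 24, alignof = 8
0..1  c  (1B, 1-aligned)
1..4  -- padding (3B)
4..8  e  (4B, 4-aligned)
8..9  a  (1B, 1-aligned)
9..16  -- padding (7B)
16..40  g  (24B, 8-aligned)
40..44  d  (4B, 4-aligned)
44..46  h  (2B, 2-aligned)
46..48  -- padding (2B)
48..52  f  (4B, 4-aligned)
52..63  b  (11B, 1-aligned)
63..64  -- tail padding (1B)
sizeof = 64, alignof = 8
array of 17: 17 × 64 = 1088

1088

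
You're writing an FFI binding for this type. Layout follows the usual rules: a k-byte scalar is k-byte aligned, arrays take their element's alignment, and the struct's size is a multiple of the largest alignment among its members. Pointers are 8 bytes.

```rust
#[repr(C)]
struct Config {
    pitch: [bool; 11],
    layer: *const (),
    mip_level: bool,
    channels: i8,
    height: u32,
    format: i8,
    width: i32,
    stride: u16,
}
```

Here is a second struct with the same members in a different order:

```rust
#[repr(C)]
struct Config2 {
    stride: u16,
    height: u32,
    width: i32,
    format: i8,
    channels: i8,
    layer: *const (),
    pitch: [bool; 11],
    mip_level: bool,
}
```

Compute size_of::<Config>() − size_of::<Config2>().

@0: pitch [11B, align 1] → 11
+5 pad (align 8)
@16: layer [8B, align 8] → 24
@24: mip_level [1B, align 1] → 25
@25: channels [1B, align 1] → 26
+2 pad (align 4)
@28: height [4B, align 4] → 32
@32: format [1B, align 1] → 33
+3 pad (align 4)
@36: width [4B, align 4] → 40
@40: stride [2B, align 2] → 42
+6 tail pad (align 8)
size 48, align 8
— Config2 —
@0: stride [2B, align 2] → 2
+2 pad (align 4)
@4: height [4B, align 4] → 8
@8: width [4B, align 4] → 12
@12: format [1B, align 1] → 13
@13: channels [1B, align 1] → 14
+2 pad (align 8)
@16: layer [8B, align 8] → 24
@24: pitch [11B, align 1] → 35
@35: mip_level [1B, align 1] → 36
+4 tail pad (align 8)
size 40, align 8
48 − 40 = 8

8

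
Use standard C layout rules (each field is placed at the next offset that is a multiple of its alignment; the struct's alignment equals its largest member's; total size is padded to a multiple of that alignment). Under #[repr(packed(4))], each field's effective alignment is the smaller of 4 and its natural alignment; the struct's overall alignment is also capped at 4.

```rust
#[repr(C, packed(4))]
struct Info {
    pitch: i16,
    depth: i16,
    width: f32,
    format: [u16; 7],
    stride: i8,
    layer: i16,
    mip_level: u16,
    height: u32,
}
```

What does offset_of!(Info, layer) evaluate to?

0..2  pitch  (2B, 2-aligned)
2..4  depth  (2B, 2-aligned)
4..8  width  (4B, 4-aligned)
8..22  format  (14B, 2-aligned)
22..23  stride  (1B, 1-aligned)
23..24  -- padding (1B)
24..26  layer  (2B, 2-aligned)

24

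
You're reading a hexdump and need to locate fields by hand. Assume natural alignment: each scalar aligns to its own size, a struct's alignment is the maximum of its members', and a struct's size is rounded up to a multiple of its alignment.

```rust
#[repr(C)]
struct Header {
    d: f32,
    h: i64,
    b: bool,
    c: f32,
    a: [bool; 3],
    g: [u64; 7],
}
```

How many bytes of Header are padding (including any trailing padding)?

12

@0: d [4B, align 4] → 4
+4 pad (align 8)
@8: h [8B, align 8] → 16
@16: b [1B, align 1] → 17
+3 pad (align 4)
@20: c [4B, align 4] → 24
@24: a [3B, align 1] → 27
+5 pad (align 8)
@32: g [56B, align 8] → 88
size 88, align 8
data bytes 76, size 88 → padding 12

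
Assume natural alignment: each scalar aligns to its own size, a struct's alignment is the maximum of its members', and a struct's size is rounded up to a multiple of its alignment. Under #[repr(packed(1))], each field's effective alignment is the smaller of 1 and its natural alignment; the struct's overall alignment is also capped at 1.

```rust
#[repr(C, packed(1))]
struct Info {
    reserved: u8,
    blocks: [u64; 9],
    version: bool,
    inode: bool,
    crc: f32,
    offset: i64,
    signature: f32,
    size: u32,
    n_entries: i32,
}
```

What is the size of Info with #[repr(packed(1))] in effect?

99

reserved at 0 (size 1, align 1) → ends 1
blocks at 1 (size 72, align 1) → ends 73
version at 73 (size 1, align 1) → ends 74
inode at 74 (size 1, align 1) → ends 75
crc at 75 (size 4, align 1) → ends 79
offset at 79 (size 8, align 1) → ends 87
signature at 87 (size 4, align 1) → ends 91
size at 91 (size 4, align 1) → ends 95
n_entries at 95 (size 4, align 1) → ends 99
total 99 bytes, alignment 1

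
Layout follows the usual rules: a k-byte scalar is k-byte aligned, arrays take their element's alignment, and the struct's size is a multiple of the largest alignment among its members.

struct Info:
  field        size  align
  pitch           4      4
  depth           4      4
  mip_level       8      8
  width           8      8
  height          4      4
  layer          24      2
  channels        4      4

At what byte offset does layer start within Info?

0..4  pitch  (4B, 4-aligned)
4..8  depth  (4B, 4-aligned)
8..16  mip_level  (8B, 8-aligned)
16..24  width  (8B, 8-aligned)
24..28  height  (4B, 4-aligned)
28..52  layer  (24B, 2-aligned)

28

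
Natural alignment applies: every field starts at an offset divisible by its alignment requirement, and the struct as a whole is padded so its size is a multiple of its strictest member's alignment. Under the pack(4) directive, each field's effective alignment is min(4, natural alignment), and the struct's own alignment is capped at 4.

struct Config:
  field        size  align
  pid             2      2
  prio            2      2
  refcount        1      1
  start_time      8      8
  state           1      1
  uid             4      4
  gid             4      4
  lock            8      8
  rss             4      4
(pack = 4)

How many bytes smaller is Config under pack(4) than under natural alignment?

8

natural layout:
  0..2  pid  (2B, 2-aligned)
  2..4  prio  (2B, 2-aligned)
  4..5  refcount  (1B, 1-aligned)
  5..8  -- padding (3B)
  8..16  start_time  (8B, 8-aligned)
  16..17  state  (1B, 1-aligned)
  17..20  -- padding (3B)
  20..24  uid  (4B, 4-aligned)
  24..28  gid  (4B, 4-aligned)
  28..32  -- padding (4B)
  32..40  lock  (8B, 8-aligned)
  40..44  rss  (4B, 4-aligned)
  44..48  -- tail padding (4B)
  sizeof = 48, alignof = 8
packed(4) layout:
  0..2  pid  (2B, 2-aligned)
  2..4  prio  (2B, 2-aligned)
  4..5  refcount  (1B, 1-aligned)
  5..8  -- padding (3B)
  8..16  start_time  (8B, 4-aligned)
  16..17  state  (1B, 1-aligned)
  17..20  -- padding (3B)
  20..24  uid  (4B, 4-aligned)
  24..28  gid  (4B, 4-aligned)
  28..36  lock  (8B, 4-aligned)
  36..40  rss  (4B, 4-aligned)
  sizeof = 40, alignof = 4
48 − 40 = 8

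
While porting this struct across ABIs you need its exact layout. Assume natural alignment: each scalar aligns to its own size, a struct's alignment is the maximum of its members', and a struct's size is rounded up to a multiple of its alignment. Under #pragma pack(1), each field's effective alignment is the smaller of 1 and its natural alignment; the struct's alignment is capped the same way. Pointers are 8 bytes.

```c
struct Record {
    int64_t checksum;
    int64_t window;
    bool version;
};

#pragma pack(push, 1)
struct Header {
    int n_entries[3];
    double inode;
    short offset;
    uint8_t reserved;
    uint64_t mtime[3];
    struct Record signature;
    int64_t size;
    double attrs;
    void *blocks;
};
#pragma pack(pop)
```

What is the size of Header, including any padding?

95 bytes

Record: @0: checksum [8B, align 8] → 8; @8: window [8B, align 8] → 16; @16: version [1B, align 1] → 17; +7 tail pad (align 8); size 24, align 8
@0: n_entries [12B, align 1] → 12
@12: inode [8B, align 1] → 20
@20: offset [2B, align 1] → 22
@22: reserved [1B, align 1] → 23
@23: mtime [24B, align 1] → 47
@47: signature [24B, align 1] → 71
@71: size [8B, align 1] → 79
@79: attrs [8B, align 1] → 87
@87: blocks [8B, align 1] → 95
size 95, align 1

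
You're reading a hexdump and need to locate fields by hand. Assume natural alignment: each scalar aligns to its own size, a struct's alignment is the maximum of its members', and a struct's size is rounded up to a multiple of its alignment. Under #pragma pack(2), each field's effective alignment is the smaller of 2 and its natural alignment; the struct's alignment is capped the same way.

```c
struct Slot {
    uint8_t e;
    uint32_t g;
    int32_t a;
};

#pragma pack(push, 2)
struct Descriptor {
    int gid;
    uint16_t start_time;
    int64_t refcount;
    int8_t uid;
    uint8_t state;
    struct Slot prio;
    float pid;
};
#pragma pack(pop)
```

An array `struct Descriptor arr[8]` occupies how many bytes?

Slot: 0..1  e  (1B, 1-aligned); 1..4  -- padding (3B); 4..8  g  (4B, 4-aligned); 8..12  a  (4B, 4-aligned); sizeof = 12, alignof = 4
0..4  gid  (4B, 2-aligned)
4..6  start_time  (2B, 2-aligned)
6..14  refcount  (8B, 2-aligned)
14..15  uid  (1B, 1-aligned)
15..16  state  (1B, 1-aligned)
16..28  prio  (12B, 2-aligned)
28..32  pid  (4B, 2-aligned)
sizeof = 32, alignof = 2
array of 8: 8 × 32 = 256

256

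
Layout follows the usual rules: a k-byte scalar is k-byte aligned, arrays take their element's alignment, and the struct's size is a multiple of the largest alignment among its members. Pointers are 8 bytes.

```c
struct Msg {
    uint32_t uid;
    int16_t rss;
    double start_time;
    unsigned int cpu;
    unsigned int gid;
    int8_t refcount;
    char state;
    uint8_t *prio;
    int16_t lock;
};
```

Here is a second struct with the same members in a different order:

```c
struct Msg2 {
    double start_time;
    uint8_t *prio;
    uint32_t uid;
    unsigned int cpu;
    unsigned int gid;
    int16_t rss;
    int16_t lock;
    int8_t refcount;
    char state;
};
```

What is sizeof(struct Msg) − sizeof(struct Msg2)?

0..4  uid  (4B, 4-aligned)
4..6  rss  (2B, 2-aligned)
6..8  -- padding (2B)
8..16  start_time  (8B, 8-aligned)
16..20  cpu  (4B, 4-aligned)
20..24  gid  (4B, 4-aligned)
24..25  refcount  (1B, 1-aligned)
25..26  state  (1B, 1-aligned)
26..32  -- padding (6B)
32..40  prio  (8B, 8-aligned)
40..42  lock  (2B, 2-aligned)
42..48  -- tail padding (6B)
sizeof = 48, alignof = 8
— Msg2 —
0..8  start_time  (8B, 8-aligned)
8..16  prio  (8B, 8-aligned)
16..20  uid  (4B, 4-aligned)
20..24  cpu  (4B, 4-aligned)
24..28  gid  (4B, 4-aligned)
28..30  rss  (2B, 2-aligned)
30..32  lock  (2B, 2-aligned)
32..33  refcount  (1B, 1-aligned)
33..34  state  (1B, 1-aligned)
34..40  -- tail padding (6B)
sizeof = 40, alignof = 8
48 − 40 = 8

8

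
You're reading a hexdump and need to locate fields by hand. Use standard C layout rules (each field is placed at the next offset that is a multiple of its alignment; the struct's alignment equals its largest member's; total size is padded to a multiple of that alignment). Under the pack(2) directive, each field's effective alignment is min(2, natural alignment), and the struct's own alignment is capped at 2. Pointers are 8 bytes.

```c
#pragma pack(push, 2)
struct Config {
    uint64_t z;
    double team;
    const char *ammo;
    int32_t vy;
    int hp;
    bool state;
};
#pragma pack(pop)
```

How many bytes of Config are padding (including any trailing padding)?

@0: z [8B, align 2] → 8
@8: team [8B, align 2] → 16
@16: ammo [8B, align 2] → 24
@24: vy [4B, align 2] → 28
@28: hp [4B, align 2] → 32
@32: state [1B, align 1] → 33
+1 tail pad (align 2)
size 34, align 2
data bytes 33, size 34 → padding 1

1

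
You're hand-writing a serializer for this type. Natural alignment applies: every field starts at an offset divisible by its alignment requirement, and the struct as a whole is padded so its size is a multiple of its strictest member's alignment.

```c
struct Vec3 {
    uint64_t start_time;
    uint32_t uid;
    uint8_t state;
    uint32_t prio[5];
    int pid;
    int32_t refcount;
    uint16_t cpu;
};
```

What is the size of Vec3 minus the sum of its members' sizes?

5

start_time at 0 (size 8, align 8) → ends 8
uid at 8 (size 4, align 4) → ends 12
state at 12 (size 1, align 1) → ends 13
pad 3 to align 4 for prio
prio at 16 (size 20, align 4) → ends 36
pid at 36 (size 4, align 4) → ends 40
refcount at 40 (size 4, align 4) → ends 44
cpu at 44 (size 2, align 2) → ends 46
tail pad 2 to reach multiple of 8
total 48 bytes, alignment 8
data bytes 43, size 48 → padding 5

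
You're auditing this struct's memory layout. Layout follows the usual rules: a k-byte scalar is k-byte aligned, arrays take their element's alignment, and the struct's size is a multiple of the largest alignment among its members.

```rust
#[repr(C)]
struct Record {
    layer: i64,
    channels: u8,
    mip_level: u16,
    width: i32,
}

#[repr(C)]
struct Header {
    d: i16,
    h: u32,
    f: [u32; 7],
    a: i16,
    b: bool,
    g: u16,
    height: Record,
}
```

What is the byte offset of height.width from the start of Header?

60

Record: 0..8  layer  (8B, 8-aligned); 8..9  channels  (1B, 1-aligned); 9..10  -- padding (1B); 10..12  mip_level  (2B, 2-aligned); 12..16  width  (4B, 4-aligned); sizeof = 16, alignof = 8
0..2  d  (2B, 2-aligned)
2..4  -- padding (2B)
4..8  h  (4B, 4-aligned)
8..36  f  (28B, 4-aligned)
36..38  a  (2B, 2-aligned)
38..39  b  (1B, 1-aligned)
39..40  -- padding (1B)
40..42  g  (2B, 2-aligned)
42..48  -- padding (6B)
48..64  height  (16B, 8-aligned)
within Record: width at 12
48 + 12 = 60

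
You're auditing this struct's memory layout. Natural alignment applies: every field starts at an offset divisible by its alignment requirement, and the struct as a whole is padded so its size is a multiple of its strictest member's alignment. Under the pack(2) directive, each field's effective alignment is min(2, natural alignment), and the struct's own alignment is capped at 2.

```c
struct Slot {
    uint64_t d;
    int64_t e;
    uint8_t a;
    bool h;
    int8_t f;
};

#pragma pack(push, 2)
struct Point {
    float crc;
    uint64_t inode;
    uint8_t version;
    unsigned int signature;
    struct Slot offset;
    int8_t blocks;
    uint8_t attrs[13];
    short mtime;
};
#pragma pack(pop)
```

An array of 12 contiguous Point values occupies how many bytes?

Slot: 0..8  d  (8B, 8-aligned); 8..16  e  (8B, 8-aligned); 16..17  a  (1B, 1-aligned); 17..18  h  (1B, 1-aligned); 18..19  f  (1B, 1-aligned); 19..24  -- tail padding (5B); sizeof = 24, alignof = 8
0..4  crc  (4B, 2-aligned)
4..12  inode  (8B, 2-aligned)
12..13  version  (1B, 1-aligned)
13..14  -- padding (1B)
14..18  signature  (4B, 2-aligned)
18..42  offset  (24B, 2-aligned)
42..43  blocks  (1B, 1-aligned)
43..56  attrs  (13B, 1-aligned)
56..58  mtime  (2B, 2-aligned)
sizeof = 58, alignof = 2
array of 12: 12 × 58 = 696

696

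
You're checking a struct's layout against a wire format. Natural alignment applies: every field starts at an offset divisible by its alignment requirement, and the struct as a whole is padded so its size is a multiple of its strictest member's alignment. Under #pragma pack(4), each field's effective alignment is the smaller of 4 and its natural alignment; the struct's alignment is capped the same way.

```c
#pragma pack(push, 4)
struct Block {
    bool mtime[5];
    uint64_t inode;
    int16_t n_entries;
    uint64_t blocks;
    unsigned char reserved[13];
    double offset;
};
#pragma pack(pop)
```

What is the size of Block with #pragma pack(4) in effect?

52

@0: mtime [5B, align 1] → 5
+3 pad (align 4)
@8: inode [8B, align 4] → 16
@16: n_entries [2B, align 2] → 18
+2 pad (align 4)
@20: blocks [8B, align 4] → 28
@28: reserved [13B, align 1] → 41
+3 pad (align 4)
@44: offset [8B, align 4] → 52
size 52, align 4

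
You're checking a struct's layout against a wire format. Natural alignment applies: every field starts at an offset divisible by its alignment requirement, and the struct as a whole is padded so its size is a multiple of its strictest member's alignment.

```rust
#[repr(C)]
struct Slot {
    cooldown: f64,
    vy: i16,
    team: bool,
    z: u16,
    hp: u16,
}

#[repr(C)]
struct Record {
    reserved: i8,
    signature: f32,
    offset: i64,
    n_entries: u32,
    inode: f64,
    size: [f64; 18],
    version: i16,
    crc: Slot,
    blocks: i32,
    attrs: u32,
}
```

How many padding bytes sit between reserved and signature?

Slot: @0: cooldown [8B, align 8] → 8; @8: vy [2B, align 2] → 10; @10: team [1B, align 1] → 11; +1 pad (align 2); @12: z [2B, align 2] → 14; @14: hp [2B, align 2] → 16; size 16, align 8
@0: reserved [1B, align 1] → 1
+3 pad (align 4)
@4: signature [4B, align 4] → 8

3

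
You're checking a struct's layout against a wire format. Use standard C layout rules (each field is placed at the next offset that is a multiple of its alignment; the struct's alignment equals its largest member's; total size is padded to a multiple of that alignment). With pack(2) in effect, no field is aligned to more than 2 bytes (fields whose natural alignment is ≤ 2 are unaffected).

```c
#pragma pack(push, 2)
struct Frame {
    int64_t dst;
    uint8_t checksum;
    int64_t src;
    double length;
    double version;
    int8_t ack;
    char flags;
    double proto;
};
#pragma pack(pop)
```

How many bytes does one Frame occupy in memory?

44 bytes

dst at 0 (size 8, align 2) → ends 8
checksum at 8 (size 1, align 1) → ends 9
pad 1 to align 2 for src
src at 10 (size 8, align 2) → ends 18
length at 18 (size 8, align 2) → ends 26
version at 26 (size 8, align 2) → ends 34
ack at 34 (size 1, align 1) → ends 35
flags at 35 (size 1, align 1) → ends 36
proto at 36 (size 8, align 2) → ends 44
total 44 bytes, alignment 2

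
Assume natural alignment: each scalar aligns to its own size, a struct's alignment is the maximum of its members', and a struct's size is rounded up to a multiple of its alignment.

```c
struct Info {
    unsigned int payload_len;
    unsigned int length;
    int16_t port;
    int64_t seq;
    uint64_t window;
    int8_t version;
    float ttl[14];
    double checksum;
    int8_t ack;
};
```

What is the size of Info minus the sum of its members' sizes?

20

@0: payload_len [4B, align 4] → 4
@4: length [4B, align 4] → 8
@8: port [2B, align 2] → 10
+6 pad (align 8)
@16: seq [8B, align 8] → 24
@24: window [8B, align 8] → 32
@32: version [1B, align 1] → 33
+3 pad (align 4)
@36: ttl [56B, align 4] → 92
+4 pad (align 8)
@96: checksum [8B, align 8] → 104
@104: ack [1B, align 1] → 105
+7 tail pad (align 8)
size 112, align 8
data bytes 92, size 112 → padding 20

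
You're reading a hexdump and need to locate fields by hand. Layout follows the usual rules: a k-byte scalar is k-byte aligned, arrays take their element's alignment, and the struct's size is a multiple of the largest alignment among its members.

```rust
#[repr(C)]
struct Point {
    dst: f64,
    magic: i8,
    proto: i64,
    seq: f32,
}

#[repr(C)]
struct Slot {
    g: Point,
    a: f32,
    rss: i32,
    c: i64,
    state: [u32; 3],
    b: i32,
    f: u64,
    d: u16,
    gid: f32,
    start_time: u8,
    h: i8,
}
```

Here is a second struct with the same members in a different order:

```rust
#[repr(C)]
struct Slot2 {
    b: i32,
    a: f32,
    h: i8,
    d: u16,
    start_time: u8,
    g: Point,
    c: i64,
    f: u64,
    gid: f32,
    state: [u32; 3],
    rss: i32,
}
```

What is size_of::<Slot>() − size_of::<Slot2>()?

0

Point: dst at 0 (size 8, align 8) → ends 8; magic at 8 (size 1, align 1) → ends 9; pad 7 to align 8 for proto; proto at 16 (size 8, align 8) → ends 24; seq at 24 (size 4, align 4) → ends 28; tail pad 4 to reach multiple of 8; total 32 bytes, alignment 8
g at 0 (size 32, align 8) → ends 32
a at 32 (size 4, align 4) → ends 36
rss at 36 (size 4, align 4) → ends 40
c at 40 (size 8, align 8) → ends 48
state at 48 (size 12, align 4) → ends 60
b at 60 (size 4, align 4) → ends 64
f at 64 (size 8, align 8) → ends 72
d at 72 (size 2, align 2) → ends 74
pad 2 to align 4 for gid
gid at 76 (size 4, align 4) → ends 80
start_time at 80 (size 1, align 1) → ends 81
h at 81 (size 1, align 1) → ends 82
tail pad 6 to reach multiple of 8
total 88 bytes, alignment 8
— Slot2 —
b at 0 (size 4, align 4) → ends 4
a at 4 (size 4, align 4) → ends 8
h at 8 (size 1, align 1) → ends 9
pad 1 to align 2 for d
d at 10 (size 2, align 2) → ends 12
start_time at 12 (size 1, align 1) → ends 13
pad 3 to align 8 for g
g at 16 (size 32, align 8) → ends 48
c at 48 (size 8, align 8) → ends 56
f at 56 (size 8, align 8) → ends 64
gid at 64 (size 4, align 4) → ends 68
state at 68 (size 12, align 4) → ends 80
rss at 80 (size 4, align 4) → ends 84
tail pad 4 to reach multiple of 8
total 88 bytes, alignment 8
88 − 88 = 0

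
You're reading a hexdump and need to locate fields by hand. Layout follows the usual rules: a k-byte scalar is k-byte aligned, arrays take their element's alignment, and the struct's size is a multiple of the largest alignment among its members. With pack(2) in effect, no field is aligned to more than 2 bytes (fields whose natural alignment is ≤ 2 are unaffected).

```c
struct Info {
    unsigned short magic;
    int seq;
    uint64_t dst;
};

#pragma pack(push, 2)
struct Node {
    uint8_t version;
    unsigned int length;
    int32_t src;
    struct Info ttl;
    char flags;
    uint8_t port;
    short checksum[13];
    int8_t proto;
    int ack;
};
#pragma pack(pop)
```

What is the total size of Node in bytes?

60

Info: 0..2  magic  (2B, 2-aligned); 2..4  -- padding (2B); 4..8  seq  (4B, 4-aligned); 8..16  dst  (8B, 8-aligned); sizeof = 16, alignof = 8
0..1  version  (1B, 1-aligned)
1..2  -- padding (1B)
2..6  length  (4B, 2-aligned)
6..10  src  (4B, 2-aligned)
10..26  ttl  (16B, 2-aligned)
26..27  flags  (1B, 1-aligned)
27..28  port  (1B, 1-aligned)
28..54  checksum  (26B, 2-aligned)
54..55  proto  (1B, 1-aligned)
55..56  -- padding (1B)
56..60  ack  (4B, 2-aligned)
sizeof = 60, alignof = 2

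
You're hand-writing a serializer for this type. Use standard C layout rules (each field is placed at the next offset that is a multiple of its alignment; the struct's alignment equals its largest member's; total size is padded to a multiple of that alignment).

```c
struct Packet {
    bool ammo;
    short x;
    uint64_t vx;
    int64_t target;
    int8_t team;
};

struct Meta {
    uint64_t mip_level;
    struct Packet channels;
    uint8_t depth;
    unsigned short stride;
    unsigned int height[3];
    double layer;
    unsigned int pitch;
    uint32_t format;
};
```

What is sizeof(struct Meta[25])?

Packet: @0: ammo [1B, align 1] → 1; +1 pad (align 2); @2: x [2B, align 2] → 4; +4 pad (align 8); @8: vx [8B, align 8] → 16; @16: target [8B, align 8] → 24; @24: team [1B, align 1] → 25; +7 tail pad (align 8); size 32, align 8
@0: mip_level [8B, align 8] → 8
@8: channels [32B, align 8] → 40
@40: depth [1B, align 1] → 41
+1 pad (align 2)
@42: stride [2B, align 2] → 44
@44: height [12B, align 4] → 56
@56: layer [8B, align 8] → 64
@64: pitch [4B, align 4] → 68
@68: format [4B, align 4] → 72
size 72, align 8
array of 25: 25 × 72 = 1800

1800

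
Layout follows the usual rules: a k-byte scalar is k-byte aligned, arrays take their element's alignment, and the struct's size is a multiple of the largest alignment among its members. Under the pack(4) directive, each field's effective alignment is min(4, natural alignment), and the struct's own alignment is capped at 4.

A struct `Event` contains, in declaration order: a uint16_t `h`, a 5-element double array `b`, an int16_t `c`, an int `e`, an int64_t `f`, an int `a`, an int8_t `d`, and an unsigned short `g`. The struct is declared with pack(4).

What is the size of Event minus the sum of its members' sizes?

5

0..2  h  (2B, 2-aligned)
2..4  -- padding (2B)
4..44  b  (40B, 4-aligned)
44..46  c  (2B, 2-aligned)
46..48  -- padding (2B)
48..52  e  (4B, 4-aligned)
52..60  f  (8B, 4-aligned)
60..64  a  (4B, 4-aligned)
64..65  d  (1B, 1-aligned)
65..66  -- padding (1B)
66..68  g  (2B, 2-aligned)
sizeof = 68, alignof = 4
data bytes 63, size 68 → padding 5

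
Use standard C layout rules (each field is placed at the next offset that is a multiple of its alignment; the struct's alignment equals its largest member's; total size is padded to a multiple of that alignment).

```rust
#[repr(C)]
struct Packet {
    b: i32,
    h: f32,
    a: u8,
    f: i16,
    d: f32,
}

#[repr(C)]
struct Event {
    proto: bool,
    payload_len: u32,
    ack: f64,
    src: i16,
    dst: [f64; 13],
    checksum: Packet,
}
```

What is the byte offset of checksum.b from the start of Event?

128

Packet: @0: b [4B, align 4] → 4; @4: h [4B, align 4] → 8; @8: a [1B, align 1] → 9; +1 pad (align 2); @10: f [2B, align 2] → 12; @12: d [4B, align 4] → 16; size 16, align 4
@0: proto [1B, align 1] → 1
+3 pad (align 4)
@4: payload_len [4B, align 4] → 8
@8: ack [8B, align 8] → 16
@16: src [2B, align 2] → 18
+6 pad (align 8)
@24: dst [104B, align 8] → 128
@128: checksum [16B, align 4] → 144
within Packet: b at 0
128 + 0 = 128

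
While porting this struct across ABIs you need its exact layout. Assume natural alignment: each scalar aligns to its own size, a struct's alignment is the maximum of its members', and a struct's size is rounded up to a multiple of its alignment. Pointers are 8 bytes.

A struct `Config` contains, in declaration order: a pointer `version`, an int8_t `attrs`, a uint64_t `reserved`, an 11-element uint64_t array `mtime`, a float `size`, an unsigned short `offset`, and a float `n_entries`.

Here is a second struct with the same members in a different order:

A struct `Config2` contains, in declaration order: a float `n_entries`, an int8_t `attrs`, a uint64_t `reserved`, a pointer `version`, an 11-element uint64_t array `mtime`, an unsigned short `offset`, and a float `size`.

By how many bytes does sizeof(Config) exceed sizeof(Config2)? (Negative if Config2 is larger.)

0..8  version  (8B, 8-aligned)
8..9  attrs  (1B, 1-aligned)
9..16  -- padding (7B)
16..24  reserved  (8B, 8-aligned)
24..112  mtime  (88B, 8-aligned)
112..116  size  (4B, 4-aligned)
116..118  offset  (2B, 2-aligned)
118..120  -- padding (2B)
120..124  n_entries  (4B, 4-aligned)
124..128  -- tail padding (4B)
sizeof = 128, alignof = 8
— Config2 —
0..4  n_entries  (4B, 4-aligned)
4..5  attrs  (1B, 1-aligned)
5..8  -- padding (3B)
8..16  reserved  (8B, 8-aligned)
16..24  version  (8B, 8-aligned)
24..112  mtime  (88B, 8-aligned)
112..114  offset  (2B, 2-aligned)
114..116  -- padding (2B)
116..120  size  (4B, 4-aligned)
sizeof = 120, alignof = 8
128 − 120 = 8

8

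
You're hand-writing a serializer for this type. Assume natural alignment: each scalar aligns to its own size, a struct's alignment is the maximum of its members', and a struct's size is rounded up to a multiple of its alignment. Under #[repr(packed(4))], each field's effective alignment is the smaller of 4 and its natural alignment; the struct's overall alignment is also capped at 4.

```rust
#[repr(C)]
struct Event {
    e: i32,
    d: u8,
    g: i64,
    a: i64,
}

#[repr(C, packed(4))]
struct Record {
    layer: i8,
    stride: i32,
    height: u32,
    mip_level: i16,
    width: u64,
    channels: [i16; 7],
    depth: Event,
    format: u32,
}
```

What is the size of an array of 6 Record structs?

Event: @0: e [4B, align 4] → 4; @4: d [1B, align 1] → 5; +3 pad (align 8); @8: g [8B, align 8] → 16; @16: a [8B, align 8] → 24; size 24, align 8
@0: layer [1B, align 1] → 1
+3 pad (align 4)
@4: stride [4B, align 4] → 8
@8: height [4B, align 4] → 12
@12: mip_level [2B, align 2] → 14
+2 pad (align 4)
@16: width [8B, align 4] → 24
@24: channels [14B, align 2] → 38
+2 pad (align 4)
@40: depth [24B, align 4] → 64
@64: format [4B, align 4] → 68
size 68, align 4
array of 6: 6 × 68 = 408

408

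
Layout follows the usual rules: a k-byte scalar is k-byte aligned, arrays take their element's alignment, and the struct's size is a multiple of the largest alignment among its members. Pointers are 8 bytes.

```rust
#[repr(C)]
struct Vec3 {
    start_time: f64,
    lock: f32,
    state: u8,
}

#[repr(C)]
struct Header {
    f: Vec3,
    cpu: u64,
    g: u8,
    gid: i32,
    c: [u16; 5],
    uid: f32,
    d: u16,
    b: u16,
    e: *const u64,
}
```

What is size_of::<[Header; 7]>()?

Vec3: start_time at 0 (size 8, align 8) → ends 8; lock at 8 (size 4, align 4) → ends 12; state at 12 (size 1, align 1) → ends 13; tail pad 3 to reach multiple of 8; total 16 bytes, alignment 8
f at 0 (size 16, align 8) → ends 16
cpu at 16 (size 8, align 8) → ends 24
g at 24 (size 1, align 1) → ends 25
pad 3 to align 4 for gid
gid at 28 (size 4, align 4) → ends 32
c at 32 (size 10, align 2) → ends 42
pad 2 to align 4 for uid
uid at 44 (size 4, align 4) → ends 48
d at 48 (size 2, align 2) → ends 50
b at 50 (size 2, align 2) → ends 52
pad 4 to align 8 for e
e at 56 (size 8, align 8) → ends 64
total 64 bytes, alignment 8
array of 7: 7 × 64 = 448

448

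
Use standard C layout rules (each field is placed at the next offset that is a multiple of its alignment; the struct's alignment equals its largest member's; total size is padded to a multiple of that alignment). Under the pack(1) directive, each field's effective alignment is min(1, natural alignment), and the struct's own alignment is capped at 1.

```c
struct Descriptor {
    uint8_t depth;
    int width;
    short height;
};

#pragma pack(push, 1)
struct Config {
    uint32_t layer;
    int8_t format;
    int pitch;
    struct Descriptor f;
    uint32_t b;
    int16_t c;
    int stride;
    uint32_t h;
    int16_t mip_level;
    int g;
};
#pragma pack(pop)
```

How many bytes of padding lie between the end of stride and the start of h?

Descriptor: @0: depth [1B, align 1] → 1; +3 pad (align 4); @4: width [4B, align 4] → 8; @8: height [2B, align 2] → 10; +2 tail pad (align 4); size 12, align 4
@0: layer [4B, align 1] → 4
@4: format [1B, align 1] → 5
@5: pitch [4B, align 1] → 9
@9: f [12B, align 1] → 21
@21: b [4B, align 1] → 25
@25: c [2B, align 1] → 27
@27: stride [4B, align 1] → 31
@31: h [4B, align 1] → 35

0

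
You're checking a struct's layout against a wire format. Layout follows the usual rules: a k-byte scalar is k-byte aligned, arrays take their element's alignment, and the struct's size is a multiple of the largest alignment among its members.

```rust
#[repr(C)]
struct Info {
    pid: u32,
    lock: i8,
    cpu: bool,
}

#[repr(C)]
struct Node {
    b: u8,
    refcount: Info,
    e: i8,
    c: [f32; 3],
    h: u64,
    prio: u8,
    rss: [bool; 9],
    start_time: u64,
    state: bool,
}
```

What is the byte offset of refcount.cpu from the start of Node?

Info: @0: pid [4B, align 4] → 4; @4: lock [1B, align 1] → 5; @5: cpu [1B, align 1] → 6; +2 tail pad (align 4); size 8, align 4
@0: b [1B, align 1] → 1
+3 pad (align 4)
@4: refcount [8B, align 4] → 12
within Info: cpu at 5
4 + 5 = 9

9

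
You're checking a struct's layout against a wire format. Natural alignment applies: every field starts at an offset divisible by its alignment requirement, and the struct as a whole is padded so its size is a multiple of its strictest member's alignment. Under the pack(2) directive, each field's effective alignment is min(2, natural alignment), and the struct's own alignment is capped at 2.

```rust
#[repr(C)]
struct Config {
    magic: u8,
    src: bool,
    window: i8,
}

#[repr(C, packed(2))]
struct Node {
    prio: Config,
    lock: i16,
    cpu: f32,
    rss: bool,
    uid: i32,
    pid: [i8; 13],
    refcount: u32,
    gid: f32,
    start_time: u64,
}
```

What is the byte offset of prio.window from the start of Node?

Config: magic at 0 (size 1, align 1) → ends 1; src at 1 (size 1, align 1) → ends 2; window at 2 (size 1, align 1) → ends 3; total 3 bytes, alignment 1
prio at 0 (size 3, align 1) → ends 3
within Config: window at 2
0 + 2 = 2

2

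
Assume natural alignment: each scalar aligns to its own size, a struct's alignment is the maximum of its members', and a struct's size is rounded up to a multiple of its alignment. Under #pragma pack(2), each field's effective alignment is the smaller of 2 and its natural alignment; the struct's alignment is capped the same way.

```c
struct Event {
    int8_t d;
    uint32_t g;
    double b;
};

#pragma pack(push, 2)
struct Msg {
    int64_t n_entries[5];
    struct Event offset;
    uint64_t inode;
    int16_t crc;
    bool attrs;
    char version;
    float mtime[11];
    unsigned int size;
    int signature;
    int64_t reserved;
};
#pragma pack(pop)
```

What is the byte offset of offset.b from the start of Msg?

Event: 0..1  d  (1B, 1-aligned); 1..4  -- padding (3B); 4..8  g  (4B, 4-aligned); 8..16  b  (8B, 8-aligned); sizeof = 16, alignof = 8
0..40  n_entries  (40B, 2-aligned)
40..56  offset  (16B, 2-aligned)
within Event: b at 8
40 + 8 = 48

48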